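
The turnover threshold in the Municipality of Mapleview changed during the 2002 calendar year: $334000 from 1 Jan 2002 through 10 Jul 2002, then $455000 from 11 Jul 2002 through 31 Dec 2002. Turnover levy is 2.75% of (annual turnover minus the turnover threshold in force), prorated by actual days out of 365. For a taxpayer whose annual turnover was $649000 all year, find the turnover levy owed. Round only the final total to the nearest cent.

1 Jan – 10 Jul 2002: 191 days, exemption $334000 → ($649000 − $334000) × 2.75% × 191/365 = $4532.9795
11 Jul – 31 Dec 2002: 174 days, exemption $455000 → ($649000 − $455000) × 2.75% × 174/365 = $2543.2603
Total = $7076.2397

$7076.24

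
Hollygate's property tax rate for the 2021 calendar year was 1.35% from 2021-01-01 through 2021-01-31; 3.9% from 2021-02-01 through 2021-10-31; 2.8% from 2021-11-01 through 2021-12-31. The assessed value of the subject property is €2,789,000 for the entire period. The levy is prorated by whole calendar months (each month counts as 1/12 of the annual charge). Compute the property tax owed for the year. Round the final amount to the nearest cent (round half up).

2021-01-01 to 2021-01-31: 1 month at 1.35% → €2,789,000 × 1.35% × 1/12 = €3,137.6250
2021-02-01 to 2021-10-31: 9 months at 3.9% → €2,789,000 × 3.9% × 9/12 = €81,578.2500
2021-11-01 to 2021-12-31: 2 months at 2.8% → €2,789,000 × 2.8% × 2/12 = €13,015.3333
Total = €97,731.2083

€97,731.21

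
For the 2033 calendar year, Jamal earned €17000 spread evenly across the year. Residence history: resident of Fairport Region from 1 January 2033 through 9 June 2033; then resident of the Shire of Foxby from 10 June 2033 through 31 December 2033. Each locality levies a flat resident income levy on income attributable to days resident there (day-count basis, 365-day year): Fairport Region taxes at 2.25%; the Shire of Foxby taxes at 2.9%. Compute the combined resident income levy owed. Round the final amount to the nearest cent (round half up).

€444.56

Fairport Region, 1 January – 9 June 2033: 160 days → €17000 × 2.25% × 160/365 = €167.6712
The Shire of Foxby, 10 June – 31 December 2033: 205 days → €17000 × 2.9% × 205/365 = €276.8904
Total = €444.5616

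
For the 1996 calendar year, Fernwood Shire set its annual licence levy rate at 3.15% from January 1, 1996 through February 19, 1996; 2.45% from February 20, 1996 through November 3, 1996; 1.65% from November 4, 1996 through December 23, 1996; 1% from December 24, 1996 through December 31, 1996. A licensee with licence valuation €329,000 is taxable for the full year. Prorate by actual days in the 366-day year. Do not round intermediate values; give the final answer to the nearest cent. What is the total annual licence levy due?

January 1 – February 19, 1996: 50 days at 3.15% → €329,000 × 3.15% × 50/366 = €1,415.7787
February 20 – November 3, 1996: 258 days at 2.45% → €329,000 × 2.45% × 258/366 = €5,681.9918
November 4 – December 23, 1996: 50 days at 1.65% → €329,000 × 1.65% × 50/366 = €741.5984
December 24 – December 31, 1996: 8 days at 1% → €329,000 × 1% × 8/366 = €71.9126
Total = €7,911.2814

€7,911.28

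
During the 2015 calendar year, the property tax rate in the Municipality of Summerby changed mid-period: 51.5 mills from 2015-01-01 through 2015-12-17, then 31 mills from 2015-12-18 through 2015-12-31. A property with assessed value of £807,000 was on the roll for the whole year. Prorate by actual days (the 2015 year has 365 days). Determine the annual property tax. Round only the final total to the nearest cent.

£40,925.95

2015-01-01 to 2015-12-17: 351 days at 51.5 mills → £807,000 × 5.15% × 351/365 = £39,966.3986
2015-12-18 to 2015-12-31: 14 days at 31 mills → £807,000 × 3.1% × 14/365 = £959.5562
Total = £40,925.9548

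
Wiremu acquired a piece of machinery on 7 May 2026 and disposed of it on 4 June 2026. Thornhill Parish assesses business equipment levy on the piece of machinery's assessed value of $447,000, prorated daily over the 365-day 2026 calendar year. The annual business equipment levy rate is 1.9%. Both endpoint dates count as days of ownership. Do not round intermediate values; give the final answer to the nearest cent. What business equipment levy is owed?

$674.79

Days held (7 May – 4 June 2026): 29 out of 365
Tax = $447,000 × 1.9% × 29/365 = $674.7863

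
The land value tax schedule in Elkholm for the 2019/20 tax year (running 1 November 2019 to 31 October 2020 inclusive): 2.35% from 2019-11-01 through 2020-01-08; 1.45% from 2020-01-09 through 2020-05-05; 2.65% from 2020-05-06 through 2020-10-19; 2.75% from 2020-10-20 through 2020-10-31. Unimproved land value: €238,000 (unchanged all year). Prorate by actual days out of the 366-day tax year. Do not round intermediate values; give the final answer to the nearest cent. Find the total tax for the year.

€5,259.41

2019-11-01 to 2020-01-08: 69 days at 2.35% → €238,000 × 2.35% × 69/366 = €1,054.4180
2020-01-09 to 2020-05-05: 118 days at 1.45% → €238,000 × 1.45% × 118/366 = €1,112.6175
2020-05-06 to 2020-10-19: 167 days at 2.65% → €238,000 × 2.65% × 167/366 = €2,877.7842
2020-10-20 to 2020-10-31: 12 days at 2.75% → €238,000 × 2.75% × 12/366 = €214.5902
Total = €5,259.4098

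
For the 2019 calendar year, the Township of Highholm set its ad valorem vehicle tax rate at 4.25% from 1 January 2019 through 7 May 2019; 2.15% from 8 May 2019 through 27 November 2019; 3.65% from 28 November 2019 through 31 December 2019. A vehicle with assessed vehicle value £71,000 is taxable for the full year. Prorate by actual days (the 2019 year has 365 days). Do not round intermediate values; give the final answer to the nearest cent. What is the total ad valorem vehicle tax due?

£2,144.49

1 January – 7 May 2019: 127 days at 4.25% → £71,000 × 4.25% × 127/365 = £1,049.9247
8 May – 27 November 2019: 204 days at 2.15% → £71,000 × 2.15% × 204/365 = £853.1671
28 November – 31 December 2019: 34 days at 3.65% → £71,000 × 3.65% × 34/365 = £241.4000
Total = £2,144.4918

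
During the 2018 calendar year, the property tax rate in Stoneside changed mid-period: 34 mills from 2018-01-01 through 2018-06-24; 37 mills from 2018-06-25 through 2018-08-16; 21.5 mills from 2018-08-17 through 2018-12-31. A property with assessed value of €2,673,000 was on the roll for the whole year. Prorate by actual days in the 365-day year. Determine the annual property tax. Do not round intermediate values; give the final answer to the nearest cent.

€79,505.27

2018-01-01 to 2018-06-24: 175 days at 34 mills → €2,673,000 × 3.4% × 175/365 = €43,573.5616
2018-06-25 to 2018-08-16: 53 days at 37 mills → €2,673,000 × 3.7% × 53/365 = €14,360.9671
2018-08-17 to 2018-12-31: 137 days at 21.5 mills → €2,673,000 × 2.15% × 137/365 = €21,570.7438
Total = €79,505.2726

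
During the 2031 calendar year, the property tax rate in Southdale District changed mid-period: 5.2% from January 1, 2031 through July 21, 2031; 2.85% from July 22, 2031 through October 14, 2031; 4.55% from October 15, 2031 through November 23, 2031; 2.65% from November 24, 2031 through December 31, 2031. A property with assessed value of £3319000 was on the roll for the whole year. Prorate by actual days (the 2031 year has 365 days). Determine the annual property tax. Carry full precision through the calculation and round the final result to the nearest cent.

£143248.95

January 1 – July 21, 2031: 202 days at 5.2% → £3319000 × 5.2% × 202/365 = £95514.4548
July 22 – October 14, 2031: 85 days at 2.85% → £3319000 × 2.85% × 85/365 = £22028.1575
October 15 – November 23, 2031: 40 days at 4.55% → £3319000 × 4.55% × 40/365 = £16549.5342
November 24 – December 31, 2031: 38 days at 2.65% → £3319000 × 2.65% × 38/365 = £9156.8027
Total = £143248.9493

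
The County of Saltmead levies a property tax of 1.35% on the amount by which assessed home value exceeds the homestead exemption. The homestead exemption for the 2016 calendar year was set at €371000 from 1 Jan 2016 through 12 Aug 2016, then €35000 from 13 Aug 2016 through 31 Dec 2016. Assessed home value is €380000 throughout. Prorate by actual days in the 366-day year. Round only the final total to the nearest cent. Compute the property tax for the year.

€1868.98

1 Jan – 12 Aug 2016: 225 days, exemption €371000 → (€380000 − €371000) × 1.35% × 225/366 = €74.6926
13 Aug – 31 Dec 2016: 141 days, exemption €35000 → (€380000 − €35000) × 1.35% × 141/366 = €1794.2828
Total = €1868.9754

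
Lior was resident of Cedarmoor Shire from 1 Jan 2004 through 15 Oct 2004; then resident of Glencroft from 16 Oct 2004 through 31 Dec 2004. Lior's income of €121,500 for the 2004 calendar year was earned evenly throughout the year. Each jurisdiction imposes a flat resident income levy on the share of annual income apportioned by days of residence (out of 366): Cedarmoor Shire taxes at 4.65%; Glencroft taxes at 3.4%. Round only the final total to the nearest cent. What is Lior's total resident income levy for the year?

€5,330.23

Cedarmoor Shire, 1 Jan – 15 Oct 2004: 289 days → €121,500 × 4.65% × 289/366 = €4,461.1414
Glencroft, 16 Oct – 31 Dec 2004: 77 days → €121,500 × 3.4% × 77/366 = €869.0902
Total = €5,330.2316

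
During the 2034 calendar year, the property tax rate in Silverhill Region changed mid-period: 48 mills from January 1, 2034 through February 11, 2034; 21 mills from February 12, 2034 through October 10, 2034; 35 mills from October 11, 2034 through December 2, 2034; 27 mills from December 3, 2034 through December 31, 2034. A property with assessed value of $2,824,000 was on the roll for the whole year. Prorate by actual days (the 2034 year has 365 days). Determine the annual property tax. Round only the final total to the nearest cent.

January 1 – February 11, 2034: 42 days at 48 mills → $2,824,000 × 4.8% × 42/365 = $15,597.7644
February 12 – October 10, 2034: 241 days at 21 mills → $2,824,000 × 2.1% × 241/365 = $39,156.8877
October 11 – December 2, 2034: 53 days at 35 mills → $2,824,000 × 3.5% × 53/365 = $14,352.1096
December 3 – December 31, 2034: 29 days at 27 mills → $2,824,000 × 2.7% × 29/365 = $6,058.0603
Total = $75,164.8219

$75,164.82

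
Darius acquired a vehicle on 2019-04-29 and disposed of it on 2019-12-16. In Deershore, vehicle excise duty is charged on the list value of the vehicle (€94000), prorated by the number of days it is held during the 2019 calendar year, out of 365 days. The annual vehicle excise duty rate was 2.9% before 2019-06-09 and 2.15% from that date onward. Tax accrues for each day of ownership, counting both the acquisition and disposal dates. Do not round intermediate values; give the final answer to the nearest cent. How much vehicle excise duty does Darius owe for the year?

€1363.77

2019-04-29 to 2019-06-08: 41 days at 2.9% → €94000 × 2.9% × 41/365 = €306.2082
2019-06-09 to 2019-12-16: 191 days at 2.15% → €94000 × 2.15% × 191/365 = €1057.5644
Total = €1363.7726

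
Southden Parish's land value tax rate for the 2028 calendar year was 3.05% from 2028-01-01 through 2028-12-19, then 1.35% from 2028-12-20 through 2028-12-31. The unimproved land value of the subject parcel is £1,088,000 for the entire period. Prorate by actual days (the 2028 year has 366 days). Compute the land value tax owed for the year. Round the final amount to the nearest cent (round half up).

£32,577.57

2028-01-01 to 2028-12-19: 354 days at 3.05% → £1,088,000 × 3.05% × 354/366 = £32,096.0000
2028-12-20 to 2028-12-31: 12 days at 1.35% → £1,088,000 × 1.35% × 12/366 = £481.5738
Total = £32,577.5738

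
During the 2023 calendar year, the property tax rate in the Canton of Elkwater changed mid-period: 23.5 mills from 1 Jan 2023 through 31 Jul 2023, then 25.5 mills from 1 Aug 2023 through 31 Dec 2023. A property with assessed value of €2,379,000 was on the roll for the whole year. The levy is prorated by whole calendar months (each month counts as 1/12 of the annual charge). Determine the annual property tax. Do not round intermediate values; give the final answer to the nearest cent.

1 Jan – 31 Jul 2023: 7 months at 23.5 mills → €2,379,000 × 2.35% × 7/12 = €32,612.1250
1 Aug – 31 Dec 2023: 5 months at 25.5 mills → €2,379,000 × 2.55% × 5/12 = €25,276.8750
Total = €57,889.0000

€57,889.00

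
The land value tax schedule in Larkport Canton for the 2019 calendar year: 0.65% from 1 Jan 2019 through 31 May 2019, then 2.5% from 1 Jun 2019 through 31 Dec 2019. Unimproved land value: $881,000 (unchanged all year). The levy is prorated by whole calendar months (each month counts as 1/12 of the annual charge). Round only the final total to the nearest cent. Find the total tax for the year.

$15,233.96

1 Jan – 31 May 2019: 5 months at 0.65% → $881,000 × 0.65% × 5/12 = $2,386.0417
1 Jun – 31 Dec 2019: 7 months at 2.5% → $881,000 × 2.5% × 7/12 = $12,847.9167
Total = $15,233.9583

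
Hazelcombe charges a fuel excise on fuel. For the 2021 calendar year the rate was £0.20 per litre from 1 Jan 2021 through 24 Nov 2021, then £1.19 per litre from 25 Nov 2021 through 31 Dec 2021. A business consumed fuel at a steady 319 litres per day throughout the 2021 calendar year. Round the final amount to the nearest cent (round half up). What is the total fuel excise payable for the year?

1 Jan – 24 Nov 2021: 328 days × 319 litres/day = 104,632 litres at £0.20/litre → £20926.40
25 Nov – 31 Dec 2021: 37 days × 319 litres/day = 11,803 litres at £1.19/litre → £14045.57

£34971.97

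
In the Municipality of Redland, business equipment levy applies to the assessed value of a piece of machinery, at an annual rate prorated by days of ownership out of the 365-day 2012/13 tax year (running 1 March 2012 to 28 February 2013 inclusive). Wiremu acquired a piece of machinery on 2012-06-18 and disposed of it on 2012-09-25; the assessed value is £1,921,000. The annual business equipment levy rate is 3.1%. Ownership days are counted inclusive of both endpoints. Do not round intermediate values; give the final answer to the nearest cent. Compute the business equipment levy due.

£16,315.34

Days held (2012-06-18 to 2012-09-25): 100 out of 365
Tax = £1,921,000 × 3.1% × 100/365 = £16,315.3425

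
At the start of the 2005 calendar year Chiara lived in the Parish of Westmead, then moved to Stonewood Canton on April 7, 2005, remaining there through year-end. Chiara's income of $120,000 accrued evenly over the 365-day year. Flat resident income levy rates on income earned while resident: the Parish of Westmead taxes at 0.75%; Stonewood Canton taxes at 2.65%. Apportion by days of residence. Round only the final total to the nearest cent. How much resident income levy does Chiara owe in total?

The Parish of Westmead, January 1 – April 6, 2005: 96 days → $120,000 × 0.75% × 96/365 = $236.7123
Stonewood Canton, April 7 – December 31, 2005: 269 days → $120,000 × 2.65% × 269/365 = $2,343.6164
Total = $2,580.3288

$2,580.33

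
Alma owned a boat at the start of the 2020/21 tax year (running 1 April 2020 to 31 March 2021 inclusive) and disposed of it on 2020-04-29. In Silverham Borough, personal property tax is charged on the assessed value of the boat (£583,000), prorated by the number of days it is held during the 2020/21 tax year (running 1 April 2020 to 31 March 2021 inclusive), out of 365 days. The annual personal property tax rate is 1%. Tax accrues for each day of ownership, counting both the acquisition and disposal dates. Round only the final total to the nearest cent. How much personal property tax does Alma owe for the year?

Days held (2020-04-01 to 2020-04-29): 29 out of 365
Tax = £583,000 × 1% × 29/365 = £463.2055

£463.21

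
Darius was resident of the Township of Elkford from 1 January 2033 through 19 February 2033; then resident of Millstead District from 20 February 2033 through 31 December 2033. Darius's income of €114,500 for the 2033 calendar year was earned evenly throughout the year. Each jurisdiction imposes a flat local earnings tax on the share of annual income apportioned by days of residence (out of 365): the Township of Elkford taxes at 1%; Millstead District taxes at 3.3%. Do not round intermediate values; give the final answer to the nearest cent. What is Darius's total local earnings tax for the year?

€3,417.75

The Township of Elkford, 1 January – 19 February 2033: 50 days → €114,500 × 1% × 50/365 = €156.8493
Millstead District, 20 February – 31 December 2033: 315 days → €114,500 × 3.3% × 315/365 = €3,260.8973
Total = €3,417.7466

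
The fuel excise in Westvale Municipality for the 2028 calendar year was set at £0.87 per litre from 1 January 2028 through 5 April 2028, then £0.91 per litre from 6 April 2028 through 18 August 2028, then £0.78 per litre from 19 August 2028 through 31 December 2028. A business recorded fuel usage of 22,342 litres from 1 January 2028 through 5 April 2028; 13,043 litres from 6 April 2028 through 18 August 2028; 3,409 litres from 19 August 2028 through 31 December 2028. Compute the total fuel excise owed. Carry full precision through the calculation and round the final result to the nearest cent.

1 January – 5 April 2028: 22,342 litres at £0.87/litre → £19,437.54
6 April – 18 August 2028: 13,043 litres at £0.91/litre → £11,869.13
19 August – 31 December 2028: 3,409 litres at £0.78/litre → £2,659.02

£33,965.69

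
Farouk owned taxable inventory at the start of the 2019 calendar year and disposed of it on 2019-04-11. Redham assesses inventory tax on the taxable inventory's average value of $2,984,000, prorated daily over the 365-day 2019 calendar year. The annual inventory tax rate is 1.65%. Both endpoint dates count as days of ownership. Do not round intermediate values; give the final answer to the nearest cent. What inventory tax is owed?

$13,624.21

Days held (2019-01-01 to 2019-04-11): 101 out of 365
Tax = $2,984,000 × 1.65% × 101/365 = $13,624.2082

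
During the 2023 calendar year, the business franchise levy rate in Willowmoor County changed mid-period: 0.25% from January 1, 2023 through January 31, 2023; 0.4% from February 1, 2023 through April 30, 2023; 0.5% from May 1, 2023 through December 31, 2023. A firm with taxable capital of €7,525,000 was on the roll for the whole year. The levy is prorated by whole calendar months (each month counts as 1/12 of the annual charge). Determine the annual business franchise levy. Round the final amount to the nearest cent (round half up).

January 1 – January 31, 2023: 1 month at 0.25% → €7,525,000 × 0.25% × 1/12 = €1,567.7083
February 1 – April 30, 2023: 3 months at 0.4% → €7,525,000 × 0.4% × 3/12 = €7,525.0000
May 1 – December 31, 2023: 8 months at 0.5% → €7,525,000 × 0.5% × 8/12 = €25,083.3333
Total = €34,176.0417

€34,176.04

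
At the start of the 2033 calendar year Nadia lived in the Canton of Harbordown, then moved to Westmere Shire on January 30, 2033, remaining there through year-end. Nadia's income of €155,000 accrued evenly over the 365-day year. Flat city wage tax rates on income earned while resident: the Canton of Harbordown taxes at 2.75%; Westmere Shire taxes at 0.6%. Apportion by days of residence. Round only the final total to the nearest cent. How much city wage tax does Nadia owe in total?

€1,194.77

The Canton of Harbordown, January 1 – January 29, 2033: 29 days → €155,000 × 2.75% × 29/365 = €338.6644
Westmere Shire, January 30 – December 31, 2033: 336 days → €155,000 × 0.6% × 336/365 = €856.1096
Total = €1,194.7740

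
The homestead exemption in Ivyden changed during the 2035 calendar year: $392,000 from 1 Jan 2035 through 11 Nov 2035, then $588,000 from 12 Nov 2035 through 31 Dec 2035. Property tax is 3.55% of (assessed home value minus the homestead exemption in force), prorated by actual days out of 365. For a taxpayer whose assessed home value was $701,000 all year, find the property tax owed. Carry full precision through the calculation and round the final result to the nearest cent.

1 Jan – 11 Nov 2035: 315 days, exemption $392,000 → ($701,000 − $392,000) × 3.55% × 315/365 = $9,466.8288
12 Nov – 31 Dec 2035: 50 days, exemption $588,000 → ($701,000 − $588,000) × 3.55% × 50/365 = $549.5205
Total = $10,016.3493

$10,016.35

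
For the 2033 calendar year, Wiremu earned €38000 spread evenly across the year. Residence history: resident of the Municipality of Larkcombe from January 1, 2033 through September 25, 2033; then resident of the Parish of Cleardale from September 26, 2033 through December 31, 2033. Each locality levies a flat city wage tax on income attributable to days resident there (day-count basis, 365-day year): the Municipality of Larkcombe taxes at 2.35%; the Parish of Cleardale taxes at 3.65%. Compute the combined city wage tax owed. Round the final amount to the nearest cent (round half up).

The Municipality of Larkcombe, January 1 – September 25, 2033: 268 days → €38000 × 2.35% × 268/365 = €655.6822
The Parish of Cleardale, September 26 – December 31, 2033: 97 days → €38000 × 3.65% × 97/365 = €368.6000
Total = €1024.2822

€1024.28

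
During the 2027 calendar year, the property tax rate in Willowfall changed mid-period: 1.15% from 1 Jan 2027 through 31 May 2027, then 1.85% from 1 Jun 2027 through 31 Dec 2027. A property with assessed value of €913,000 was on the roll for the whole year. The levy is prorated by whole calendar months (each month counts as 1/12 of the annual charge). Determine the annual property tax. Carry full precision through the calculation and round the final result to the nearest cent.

€14,227.58

1 Jan – 31 May 2027: 5 months at 1.15% → €913,000 × 1.15% × 5/12 = €4,374.7917
1 Jun – 31 Dec 2027: 7 months at 1.85% → €913,000 × 1.85% × 7/12 = €9,852.7917
Total = €14,227.5833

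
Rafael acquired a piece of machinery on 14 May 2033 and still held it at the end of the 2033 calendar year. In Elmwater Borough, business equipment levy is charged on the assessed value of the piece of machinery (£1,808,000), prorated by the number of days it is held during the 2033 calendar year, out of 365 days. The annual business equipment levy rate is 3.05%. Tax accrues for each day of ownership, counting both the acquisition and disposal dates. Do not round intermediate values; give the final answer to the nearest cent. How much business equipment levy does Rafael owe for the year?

Days held (14 May – 31 December 2033): 232 out of 365
Tax = £1,808,000 × 3.05% × 232/365 = £35,050.4329

£35,050.43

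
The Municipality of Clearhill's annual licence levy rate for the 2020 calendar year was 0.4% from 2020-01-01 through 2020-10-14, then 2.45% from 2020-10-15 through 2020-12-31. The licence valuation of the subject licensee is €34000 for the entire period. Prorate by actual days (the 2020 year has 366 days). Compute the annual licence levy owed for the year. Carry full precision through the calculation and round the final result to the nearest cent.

€284.54

2020-01-01 to 2020-10-14: 288 days at 0.4% → €34000 × 0.4% × 288/366 = €107.0164
2020-10-15 to 2020-12-31: 78 days at 2.45% → €34000 × 2.45% × 78/366 = €177.5246
Total = €284.5410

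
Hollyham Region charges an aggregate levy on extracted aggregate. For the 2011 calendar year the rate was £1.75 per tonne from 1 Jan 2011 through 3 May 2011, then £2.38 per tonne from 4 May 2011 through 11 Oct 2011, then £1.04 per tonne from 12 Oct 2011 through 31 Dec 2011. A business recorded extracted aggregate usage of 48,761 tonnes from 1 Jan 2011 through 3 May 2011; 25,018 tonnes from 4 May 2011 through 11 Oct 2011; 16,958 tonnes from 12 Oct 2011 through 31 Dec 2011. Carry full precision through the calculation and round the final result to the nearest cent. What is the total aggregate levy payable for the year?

1 Jan – 3 May 2011: 48,761 tonnes at £1.75/tonne → £85331.75
4 May – 11 Oct 2011: 25,018 tonnes at £2.38/tonne → £59542.84
12 Oct – 31 Dec 2011: 16,958 tonnes at £1.04/tonne → £17636.32

£162510.91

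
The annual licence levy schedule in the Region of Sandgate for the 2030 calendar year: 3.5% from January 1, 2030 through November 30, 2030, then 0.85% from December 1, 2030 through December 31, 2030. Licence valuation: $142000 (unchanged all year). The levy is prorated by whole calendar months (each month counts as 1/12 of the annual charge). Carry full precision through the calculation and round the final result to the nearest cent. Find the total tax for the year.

January 1 – November 30, 2030: 11 months at 3.5% → $142000 × 3.5% × 11/12 = $4555.8333
December 1 – December 31, 2030: 1 month at 0.85% → $142000 × 0.85% × 1/12 = $100.5833
Total = $4656.4167

$4656.42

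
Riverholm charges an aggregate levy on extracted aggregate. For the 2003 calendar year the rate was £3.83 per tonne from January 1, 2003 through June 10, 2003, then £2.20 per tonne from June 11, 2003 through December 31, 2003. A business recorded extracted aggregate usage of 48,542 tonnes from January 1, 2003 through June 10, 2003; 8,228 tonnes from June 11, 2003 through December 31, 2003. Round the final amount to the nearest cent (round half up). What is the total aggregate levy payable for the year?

£204017.46

January 1 – June 10, 2003: 48,542 tonnes at £3.83/tonne → £185915.86
June 11 – December 31, 2003: 8,228 tonnes at £2.20/tonne → £18101.60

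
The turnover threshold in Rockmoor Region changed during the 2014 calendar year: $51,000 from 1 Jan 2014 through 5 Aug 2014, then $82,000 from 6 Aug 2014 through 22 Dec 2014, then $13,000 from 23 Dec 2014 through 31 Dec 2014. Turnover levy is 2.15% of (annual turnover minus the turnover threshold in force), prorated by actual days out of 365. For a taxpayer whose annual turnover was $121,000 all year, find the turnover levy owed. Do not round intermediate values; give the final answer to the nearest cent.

1 Jan – 5 Aug 2014: 217 days, exemption $51,000 → ($121,000 − $51,000) × 2.15% × 217/365 = $894.7534
6 Aug – 22 Dec 2014: 139 days, exemption $82,000 → ($121,000 − $82,000) × 2.15% × 139/365 = $319.3192
23 Dec – 31 Dec 2014: 9 days, exemption $13,000 → ($121,000 − $13,000) × 2.15% × 9/365 = $57.2548
Total = $1,271.3274

$1,271.33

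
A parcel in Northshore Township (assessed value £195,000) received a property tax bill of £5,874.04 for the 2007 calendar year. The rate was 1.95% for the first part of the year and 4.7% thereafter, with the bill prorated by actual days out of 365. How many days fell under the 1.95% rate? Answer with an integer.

Let d = days at the first rate; then 365 − d days at the second rate.
£195,000 × [1.95%·d + 4.7%·(365−d)] / 365 = £5,874.04
Solving gives d = 224, so the new rate took effect on August 13, 2007.

224 days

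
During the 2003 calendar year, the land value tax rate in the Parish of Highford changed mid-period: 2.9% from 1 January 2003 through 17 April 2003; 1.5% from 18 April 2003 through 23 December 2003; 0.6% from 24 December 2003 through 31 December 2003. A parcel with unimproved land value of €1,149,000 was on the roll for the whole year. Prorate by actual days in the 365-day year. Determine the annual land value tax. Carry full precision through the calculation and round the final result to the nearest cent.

1 January – 17 April 2003: 107 days at 2.9% → €1,149,000 × 2.9% × 107/365 = €9,768.0740
18 April – 23 December 2003: 250 days at 1.5% → €1,149,000 × 1.5% × 250/365 = €11,804.7945
24 December – 31 December 2003: 8 days at 0.6% → €1,149,000 × 0.6% × 8/365 = €151.1014
Total = €21,723.9699

€21,723.97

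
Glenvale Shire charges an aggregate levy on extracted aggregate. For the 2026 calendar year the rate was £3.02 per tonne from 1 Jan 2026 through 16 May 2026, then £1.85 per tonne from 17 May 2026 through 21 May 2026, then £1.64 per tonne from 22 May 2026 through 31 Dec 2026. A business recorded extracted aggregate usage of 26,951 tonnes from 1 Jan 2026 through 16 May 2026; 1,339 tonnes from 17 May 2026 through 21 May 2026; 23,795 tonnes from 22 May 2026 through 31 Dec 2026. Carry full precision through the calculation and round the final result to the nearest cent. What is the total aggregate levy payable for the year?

£122892.97

1 Jan – 16 May 2026: 26,951 tonnes at £3.02/tonne → £81392.02
17 May – 21 May 2026: 1,339 tonnes at £1.85/tonne → £2477.15
22 May – 31 Dec 2026: 23,795 tonnes at £1.64/tonne → £39023.80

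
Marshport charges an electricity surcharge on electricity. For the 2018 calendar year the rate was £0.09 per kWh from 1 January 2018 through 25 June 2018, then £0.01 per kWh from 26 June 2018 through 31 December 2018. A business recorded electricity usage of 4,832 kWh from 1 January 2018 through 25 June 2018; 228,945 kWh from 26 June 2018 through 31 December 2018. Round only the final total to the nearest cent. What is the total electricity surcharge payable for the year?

£2,724.33

1 January – 25 June 2018: 4,832 kWh at £0.09/kWh → £434.88
26 June – 31 December 2018: 228,945 kWh at £0.01/kWh → £2,289.45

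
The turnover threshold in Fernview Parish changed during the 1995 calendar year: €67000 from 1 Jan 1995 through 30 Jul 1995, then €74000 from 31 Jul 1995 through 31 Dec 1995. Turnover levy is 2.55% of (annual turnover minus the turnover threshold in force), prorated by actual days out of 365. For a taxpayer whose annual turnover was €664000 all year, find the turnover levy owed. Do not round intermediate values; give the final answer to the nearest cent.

€15148.19

1 Jan – 30 Jul 1995: 211 days, exemption €67000 → (€664000 − €67000) × 2.55% × 211/365 = €8800.4342
31 Jul – 31 Dec 1995: 154 days, exemption €74000 → (€664000 − €74000) × 2.55% × 154/365 = €6347.7534
Total = €15148.1877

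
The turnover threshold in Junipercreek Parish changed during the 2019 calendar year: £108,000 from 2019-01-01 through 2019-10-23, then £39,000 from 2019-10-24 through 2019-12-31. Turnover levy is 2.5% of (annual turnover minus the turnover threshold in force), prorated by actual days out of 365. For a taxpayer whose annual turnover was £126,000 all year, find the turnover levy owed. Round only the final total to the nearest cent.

£776.10

2019-01-01 to 2019-10-23: 296 days, exemption £108,000 → (£126,000 − £108,000) × 2.5% × 296/365 = £364.9315
2019-10-24 to 2019-12-31: 69 days, exemption £39,000 → (£126,000 − £39,000) × 2.5% × 69/365 = £411.1644
Total = £776.0959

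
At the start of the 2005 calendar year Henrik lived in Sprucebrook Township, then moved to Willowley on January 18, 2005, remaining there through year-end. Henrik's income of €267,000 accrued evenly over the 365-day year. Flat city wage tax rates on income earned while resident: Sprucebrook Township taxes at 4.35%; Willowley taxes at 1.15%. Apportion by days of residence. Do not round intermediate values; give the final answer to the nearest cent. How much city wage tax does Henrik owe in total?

Sprucebrook Township, January 1 – January 17, 2005: 17 days → €267,000 × 4.35% × 17/365 = €540.9493
Willowley, January 18 – December 31, 2005: 348 days → €267,000 × 1.15% × 348/365 = €2,927.4904
Total = €3,468.4397

€3,468.44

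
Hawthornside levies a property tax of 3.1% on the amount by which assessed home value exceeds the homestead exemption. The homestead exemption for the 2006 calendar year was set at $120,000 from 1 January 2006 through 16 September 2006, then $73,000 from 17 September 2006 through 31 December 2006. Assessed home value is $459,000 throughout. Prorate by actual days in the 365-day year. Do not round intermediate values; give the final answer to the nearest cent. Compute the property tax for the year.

1 January – 16 September 2006: 259 days, exemption $120,000 → ($459,000 − $120,000) × 3.1% × 259/365 = $7,457.0712
17 September – 31 December 2006: 106 days, exemption $73,000 → ($459,000 − $73,000) × 3.1% × 106/365 = $3,475.0575
Total = $10,932.1288

$10,932.13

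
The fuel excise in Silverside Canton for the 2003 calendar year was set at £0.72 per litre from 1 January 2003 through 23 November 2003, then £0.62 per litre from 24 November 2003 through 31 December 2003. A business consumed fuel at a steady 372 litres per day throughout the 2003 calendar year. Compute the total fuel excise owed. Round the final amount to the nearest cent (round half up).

1 January – 23 November 2003: 327 days × 372 litres/day = 121,644 litres at £0.72/litre → £87,583.68
24 November – 31 December 2003: 38 days × 372 litres/day = 14,136 litres at £0.62/litre → £8,764.32

£96,348.00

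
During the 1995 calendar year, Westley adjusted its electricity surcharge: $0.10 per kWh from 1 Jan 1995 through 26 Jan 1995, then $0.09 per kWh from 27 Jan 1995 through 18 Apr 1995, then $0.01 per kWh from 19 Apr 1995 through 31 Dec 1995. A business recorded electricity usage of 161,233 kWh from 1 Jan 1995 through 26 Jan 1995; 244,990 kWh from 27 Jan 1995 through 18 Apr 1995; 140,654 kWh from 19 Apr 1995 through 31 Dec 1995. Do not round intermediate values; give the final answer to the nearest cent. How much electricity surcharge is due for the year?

$39578.94

1 Jan – 26 Jan 1995: 161,233 kWh at $0.10/kWh → $16123.30
27 Jan – 18 Apr 1995: 244,990 kWh at $0.09/kWh → $22049.10
19 Apr – 31 Dec 1995: 140,654 kWh at $0.01/kWh → $1406.54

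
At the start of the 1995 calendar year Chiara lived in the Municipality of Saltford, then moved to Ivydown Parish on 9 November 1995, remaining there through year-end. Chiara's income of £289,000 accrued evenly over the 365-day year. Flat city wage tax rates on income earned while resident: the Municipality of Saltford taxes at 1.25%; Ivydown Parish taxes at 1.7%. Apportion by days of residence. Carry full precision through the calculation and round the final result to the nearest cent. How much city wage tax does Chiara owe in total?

£3,801.34

The Municipality of Saltford, 1 January – 8 November 1995: 312 days → £289,000 × 1.25% × 312/365 = £3,087.9452
Ivydown Parish, 9 November – 31 December 1995: 53 days → £289,000 × 1.7% × 53/365 = £713.3945
Total = £3,801.3397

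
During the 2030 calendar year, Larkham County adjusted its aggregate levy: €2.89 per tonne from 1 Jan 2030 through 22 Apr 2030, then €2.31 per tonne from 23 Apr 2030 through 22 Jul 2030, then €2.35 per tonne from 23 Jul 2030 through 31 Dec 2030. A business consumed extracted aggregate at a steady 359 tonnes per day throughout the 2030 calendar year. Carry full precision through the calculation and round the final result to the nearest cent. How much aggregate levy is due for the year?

1 Jan – 22 Apr 2030: 112 days × 359 tonnes/day = 40,208 tonnes at €2.89/tonne → €116,201.12
23 Apr – 22 Jul 2030: 91 days × 359 tonnes/day = 32,669 tonnes at €2.31/tonne → €75,465.39
23 Jul – 31 Dec 2030: 162 days × 359 tonnes/day = 58,158 tonnes at €2.35/tonne → €136,671.30

€328,337.81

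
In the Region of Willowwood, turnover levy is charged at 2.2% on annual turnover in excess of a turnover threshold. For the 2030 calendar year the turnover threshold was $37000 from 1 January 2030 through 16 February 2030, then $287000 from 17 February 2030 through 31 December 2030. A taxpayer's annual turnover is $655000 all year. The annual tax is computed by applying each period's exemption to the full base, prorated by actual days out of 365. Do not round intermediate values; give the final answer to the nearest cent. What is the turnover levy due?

1 January – 16 February 2030: 47 days, exemption $37000 → ($655000 − $37000) × 2.2% × 47/365 = $1750.7178
17 February – 31 December 2030: 318 days, exemption $287000 → ($655000 − $287000) × 2.2% × 318/365 = $7053.5014
Total = $8804.2192

$8804.22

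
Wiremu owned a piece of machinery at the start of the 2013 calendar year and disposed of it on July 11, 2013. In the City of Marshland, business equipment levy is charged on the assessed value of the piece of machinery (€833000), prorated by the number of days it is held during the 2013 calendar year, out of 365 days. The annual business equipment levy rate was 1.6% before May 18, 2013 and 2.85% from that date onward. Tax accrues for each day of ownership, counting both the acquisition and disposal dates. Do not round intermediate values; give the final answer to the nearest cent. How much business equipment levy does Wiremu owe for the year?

January 1 – May 17, 2013: 137 days at 1.6% → €833000 × 1.6% × 137/365 = €5002.5644
May 18 – July 11, 2013: 55 days at 2.85% → €833000 × 2.85% × 55/365 = €3577.3356
Total = €8579.9000

€8579.90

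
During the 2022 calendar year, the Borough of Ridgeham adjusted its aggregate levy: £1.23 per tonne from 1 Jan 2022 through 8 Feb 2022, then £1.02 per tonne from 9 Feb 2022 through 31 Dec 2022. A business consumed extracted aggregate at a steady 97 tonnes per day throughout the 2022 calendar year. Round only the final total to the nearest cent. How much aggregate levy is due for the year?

£36,907.53

1 Jan – 8 Feb 2022: 39 days × 97 tonnes/day = 3,783 tonnes at £1.23/tonne → £4,653.09
9 Feb – 31 Dec 2022: 326 days × 97 tonnes/day = 31,622 tonnes at £1.02/tonne → £32,254.44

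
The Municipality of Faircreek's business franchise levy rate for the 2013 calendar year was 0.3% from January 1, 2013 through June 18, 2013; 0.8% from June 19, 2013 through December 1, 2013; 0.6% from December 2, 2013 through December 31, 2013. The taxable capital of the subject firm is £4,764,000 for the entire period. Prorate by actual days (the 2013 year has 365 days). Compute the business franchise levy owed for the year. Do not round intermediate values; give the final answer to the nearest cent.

January 1 – June 18, 2013: 169 days at 0.3% → £4,764,000 × 0.3% × 169/365 = £6,617.3918
June 19 – December 1, 2013: 166 days at 0.8% → £4,764,000 × 0.8% × 166/365 = £17,333.1288
December 2 – December 31, 2013: 30 days at 0.6% → £4,764,000 × 0.6% × 30/365 = £2,349.3699
Total = £26,299.8904

£26,299.89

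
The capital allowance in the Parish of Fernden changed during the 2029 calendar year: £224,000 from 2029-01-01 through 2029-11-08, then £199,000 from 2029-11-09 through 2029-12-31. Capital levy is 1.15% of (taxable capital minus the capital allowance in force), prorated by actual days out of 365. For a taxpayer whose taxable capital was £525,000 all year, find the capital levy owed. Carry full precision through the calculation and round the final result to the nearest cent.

£3,503.25

2029-01-01 to 2029-11-08: 312 days, exemption £224,000 → (£525,000 − £224,000) × 1.15% × 312/365 = £2,958.8712
2029-11-09 to 2029-12-31: 53 days, exemption £199,000 → (£525,000 − £199,000) × 1.15% × 53/365 = £544.3753
Total = £3,503.2466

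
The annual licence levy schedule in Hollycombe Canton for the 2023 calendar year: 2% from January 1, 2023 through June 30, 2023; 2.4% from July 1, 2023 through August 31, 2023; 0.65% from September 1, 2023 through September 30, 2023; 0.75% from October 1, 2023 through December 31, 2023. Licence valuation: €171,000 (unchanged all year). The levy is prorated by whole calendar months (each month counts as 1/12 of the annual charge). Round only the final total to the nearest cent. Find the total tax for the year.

€2,807.25

January 1 – June 30, 2023: 6 months at 2% → €171,000 × 2% × 6/12 = €1,710.0000
July 1 – August 31, 2023: 2 months at 2.4% → €171,000 × 2.4% × 2/12 = €684.0000
September 1 – September 30, 2023: 1 month at 0.65% → €171,000 × 0.65% × 1/12 = €92.6250
October 1 – December 31, 2023: 3 months at 0.75% → €171,000 × 0.75% × 3/12 = €320.6250
Total = €2,807.2500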